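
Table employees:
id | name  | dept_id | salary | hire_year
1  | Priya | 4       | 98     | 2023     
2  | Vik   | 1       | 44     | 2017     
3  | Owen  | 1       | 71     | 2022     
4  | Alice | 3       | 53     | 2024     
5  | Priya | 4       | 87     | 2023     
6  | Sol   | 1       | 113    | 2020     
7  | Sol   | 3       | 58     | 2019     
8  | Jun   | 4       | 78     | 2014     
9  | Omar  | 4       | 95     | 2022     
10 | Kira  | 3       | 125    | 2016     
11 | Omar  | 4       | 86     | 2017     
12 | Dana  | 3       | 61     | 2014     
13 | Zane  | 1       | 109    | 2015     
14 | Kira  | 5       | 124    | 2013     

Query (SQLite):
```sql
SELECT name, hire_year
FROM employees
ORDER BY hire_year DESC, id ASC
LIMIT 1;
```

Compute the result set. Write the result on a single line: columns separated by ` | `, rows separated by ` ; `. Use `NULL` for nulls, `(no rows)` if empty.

Sort by hire_year desc, tiebreak id asc: (2024, id=4), (2023, id=1), (2023, id=5), (2022, id=3) …. Take first 1.

Alice | 2024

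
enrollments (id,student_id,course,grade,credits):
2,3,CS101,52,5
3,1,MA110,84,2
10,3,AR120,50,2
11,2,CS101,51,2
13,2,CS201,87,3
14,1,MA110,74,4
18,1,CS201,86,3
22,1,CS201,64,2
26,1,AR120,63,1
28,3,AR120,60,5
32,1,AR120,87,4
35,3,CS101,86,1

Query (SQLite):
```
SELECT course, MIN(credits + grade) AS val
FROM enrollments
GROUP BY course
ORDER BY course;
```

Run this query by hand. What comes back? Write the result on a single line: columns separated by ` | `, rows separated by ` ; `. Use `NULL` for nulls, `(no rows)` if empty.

AR120 | 52 ; CS101 | 53 ; CS201 | 66 ; MA110 | 78

For each row compute credits + grade.
Group by course; take MIN of the expression per group.
  AR120: ids {10, 26, 28, 32} → MIN(credits + grade)=52
  CS101: ids {2, 11, 35} → MIN(credits + grade)=53
  CS201: ids {13, 18, 22} → MIN(credits + grade)=66
  MA110: ids {3, 14} → MIN(credits + grade)=78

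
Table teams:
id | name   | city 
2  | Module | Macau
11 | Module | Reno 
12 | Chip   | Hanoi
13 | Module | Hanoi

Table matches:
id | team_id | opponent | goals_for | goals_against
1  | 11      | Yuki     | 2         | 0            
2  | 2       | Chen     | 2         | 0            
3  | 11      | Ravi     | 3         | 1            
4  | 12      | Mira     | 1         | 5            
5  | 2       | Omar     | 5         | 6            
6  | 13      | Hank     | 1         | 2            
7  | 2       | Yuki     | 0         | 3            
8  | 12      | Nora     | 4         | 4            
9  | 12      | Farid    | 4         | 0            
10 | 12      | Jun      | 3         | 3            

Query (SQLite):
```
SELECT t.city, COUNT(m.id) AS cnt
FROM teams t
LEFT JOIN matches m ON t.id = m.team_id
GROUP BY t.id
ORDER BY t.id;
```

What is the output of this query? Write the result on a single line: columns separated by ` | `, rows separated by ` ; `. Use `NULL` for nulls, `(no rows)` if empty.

Macau | 3 ; Reno | 2 ; Hanoi | 4 ; Hanoi | 1

LEFT JOIN keeps every teams row; unmatched ones get NULL for matches columns.
Group by teams.id and compute COUNT(m.id). COUNT(col) of an all-NULL group is 0.
  2: ids {2, 5, 7} → COUNT(m.id)=3
  11: ids {1, 3} → COUNT(m.id)=2
  12: ids {4, 8, 9, 10} → COUNT(m.id)=4
  13: ids {6} → COUNT(m.id)=1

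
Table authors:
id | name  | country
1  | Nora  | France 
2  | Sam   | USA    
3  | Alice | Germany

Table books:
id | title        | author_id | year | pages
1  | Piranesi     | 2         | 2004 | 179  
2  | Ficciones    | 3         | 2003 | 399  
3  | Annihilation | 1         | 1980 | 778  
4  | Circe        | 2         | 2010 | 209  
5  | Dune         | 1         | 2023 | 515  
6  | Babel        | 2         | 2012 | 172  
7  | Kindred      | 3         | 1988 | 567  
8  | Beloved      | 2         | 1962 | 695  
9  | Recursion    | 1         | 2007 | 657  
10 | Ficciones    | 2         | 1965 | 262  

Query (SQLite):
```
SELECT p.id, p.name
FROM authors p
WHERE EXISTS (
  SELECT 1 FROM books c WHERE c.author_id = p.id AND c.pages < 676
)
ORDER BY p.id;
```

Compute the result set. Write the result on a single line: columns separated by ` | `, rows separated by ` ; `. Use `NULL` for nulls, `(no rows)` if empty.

1 | Nora ; 2 | Sam ; 3 | Alice

For each authors row, check whether any books with matching author_id has pages < 676.
Keep rows where that is true.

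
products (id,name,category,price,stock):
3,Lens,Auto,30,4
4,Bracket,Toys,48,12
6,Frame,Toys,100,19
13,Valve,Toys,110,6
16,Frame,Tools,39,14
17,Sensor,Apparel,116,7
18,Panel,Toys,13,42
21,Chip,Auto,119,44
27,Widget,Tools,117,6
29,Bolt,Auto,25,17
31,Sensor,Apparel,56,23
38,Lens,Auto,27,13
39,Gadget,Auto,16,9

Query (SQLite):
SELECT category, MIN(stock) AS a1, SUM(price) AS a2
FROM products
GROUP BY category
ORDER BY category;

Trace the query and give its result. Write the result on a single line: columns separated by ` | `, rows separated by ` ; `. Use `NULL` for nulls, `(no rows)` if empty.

Apparel | 7 | 172 ; Auto | 4 | 217 ; Tools | 6 | 156 ; Toys | 6 | 271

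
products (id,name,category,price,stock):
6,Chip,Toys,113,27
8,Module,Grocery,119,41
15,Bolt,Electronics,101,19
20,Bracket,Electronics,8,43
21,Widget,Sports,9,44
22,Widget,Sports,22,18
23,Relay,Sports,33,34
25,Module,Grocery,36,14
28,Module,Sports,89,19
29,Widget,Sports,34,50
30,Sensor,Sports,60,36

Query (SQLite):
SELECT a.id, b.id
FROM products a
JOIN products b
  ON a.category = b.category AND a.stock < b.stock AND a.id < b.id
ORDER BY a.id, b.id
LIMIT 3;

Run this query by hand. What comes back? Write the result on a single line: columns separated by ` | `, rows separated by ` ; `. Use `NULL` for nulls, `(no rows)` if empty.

15 | 20 ; 21 | 29 ; 22 | 23

Pairs (a,b) with same category, a.stock < b.stock, a.id < b.id.
category groups: Electronics:{15,20} Grocery:{8,25} Sports:{21,22,23,28,29,30} Toys:{6}
Ordered by (a.id, b.id); first 3.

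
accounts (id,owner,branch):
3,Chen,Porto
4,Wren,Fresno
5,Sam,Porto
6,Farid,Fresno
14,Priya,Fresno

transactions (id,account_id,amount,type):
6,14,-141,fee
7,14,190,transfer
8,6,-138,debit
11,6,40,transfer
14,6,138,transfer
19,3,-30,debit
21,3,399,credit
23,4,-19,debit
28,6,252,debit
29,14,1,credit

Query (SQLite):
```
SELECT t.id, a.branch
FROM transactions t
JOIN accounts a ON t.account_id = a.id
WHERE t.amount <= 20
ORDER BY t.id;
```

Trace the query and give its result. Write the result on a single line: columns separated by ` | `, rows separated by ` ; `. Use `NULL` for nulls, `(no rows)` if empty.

6 | Fresno ; 8 | Fresno ; 19 | Porto ; 23 | Fresno ; 29 | Fresno

Each transactions row matches the accounts row where account_id = accounts.id.
Then keep rows with t.amount <= 20.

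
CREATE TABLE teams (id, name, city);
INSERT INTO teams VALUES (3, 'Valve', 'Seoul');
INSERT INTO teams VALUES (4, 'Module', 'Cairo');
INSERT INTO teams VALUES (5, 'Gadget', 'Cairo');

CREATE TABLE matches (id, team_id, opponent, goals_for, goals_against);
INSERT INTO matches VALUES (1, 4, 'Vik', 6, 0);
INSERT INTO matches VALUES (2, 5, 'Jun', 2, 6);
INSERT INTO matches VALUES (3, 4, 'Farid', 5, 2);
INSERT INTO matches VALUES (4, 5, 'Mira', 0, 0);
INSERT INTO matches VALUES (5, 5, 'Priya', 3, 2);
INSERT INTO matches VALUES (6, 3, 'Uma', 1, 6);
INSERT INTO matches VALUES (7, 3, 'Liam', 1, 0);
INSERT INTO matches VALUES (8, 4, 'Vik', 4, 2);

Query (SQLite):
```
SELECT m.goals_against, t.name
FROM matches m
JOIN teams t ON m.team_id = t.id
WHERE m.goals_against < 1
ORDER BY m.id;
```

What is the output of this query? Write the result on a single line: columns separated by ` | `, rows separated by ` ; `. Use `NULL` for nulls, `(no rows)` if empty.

Each matches row matches the teams row where team_id = teams.id.
Then keep rows with m.goals_against < 1.

0 | Module ; 0 | Gadget ; 0 | Valve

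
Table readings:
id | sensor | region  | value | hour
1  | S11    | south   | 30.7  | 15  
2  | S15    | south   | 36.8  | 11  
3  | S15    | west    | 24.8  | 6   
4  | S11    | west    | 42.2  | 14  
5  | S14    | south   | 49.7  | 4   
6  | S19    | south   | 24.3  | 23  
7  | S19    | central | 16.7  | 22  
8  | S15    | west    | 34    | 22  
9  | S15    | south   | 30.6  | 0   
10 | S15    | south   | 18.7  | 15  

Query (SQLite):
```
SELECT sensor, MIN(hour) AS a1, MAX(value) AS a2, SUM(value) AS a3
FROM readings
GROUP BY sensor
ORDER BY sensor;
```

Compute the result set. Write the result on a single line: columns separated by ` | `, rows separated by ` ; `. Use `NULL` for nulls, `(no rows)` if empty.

S11 | 14 | 42.2 | 72.9 ; S14 | 4 | 49.7 | 49.7 ; S15 | 0 | 36.8 | 144.9 ; S19 | 22 | 24.3 | 41

Group readings by sensor.
Per group compute: MIN(hour), MAX(value), SUM(value).
  S11: ids {1, 4} → MIN(hour)=14, MAX(value)=42.2, SUM(value)=72.9
  S14: ids {5} → MIN(hour)=4, MAX(value)=49.7, SUM(value)=49.7
  S15: ids {2, 3, 8, 9, 10} → MIN(hour)=0, MAX(value)=36.8, SUM(value)=144.9
  S19: ids {6, 7} → MIN(hour)=22, MAX(value)=24.3, SUM(value)=41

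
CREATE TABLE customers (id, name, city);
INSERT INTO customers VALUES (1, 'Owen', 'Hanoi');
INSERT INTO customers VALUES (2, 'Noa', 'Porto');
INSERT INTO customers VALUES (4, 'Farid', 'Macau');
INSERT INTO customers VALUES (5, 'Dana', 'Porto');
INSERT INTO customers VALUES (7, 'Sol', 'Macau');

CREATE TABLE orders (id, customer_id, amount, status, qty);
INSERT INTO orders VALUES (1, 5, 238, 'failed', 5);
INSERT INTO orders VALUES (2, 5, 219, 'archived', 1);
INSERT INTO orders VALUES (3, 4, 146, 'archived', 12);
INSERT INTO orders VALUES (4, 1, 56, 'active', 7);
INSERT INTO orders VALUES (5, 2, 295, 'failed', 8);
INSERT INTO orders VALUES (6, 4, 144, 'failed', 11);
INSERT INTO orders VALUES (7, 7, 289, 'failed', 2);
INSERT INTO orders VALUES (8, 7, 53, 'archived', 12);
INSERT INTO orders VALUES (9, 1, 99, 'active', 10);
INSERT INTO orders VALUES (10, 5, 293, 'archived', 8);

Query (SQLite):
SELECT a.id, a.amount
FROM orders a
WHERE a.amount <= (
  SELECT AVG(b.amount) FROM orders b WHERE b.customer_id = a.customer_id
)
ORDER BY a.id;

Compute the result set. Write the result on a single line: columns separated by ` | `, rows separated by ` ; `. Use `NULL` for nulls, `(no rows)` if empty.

1 | 238 ; 2 | 219 ; 4 | 56 ; 5 | 295 ; 6 | 144 ; 8 | 53

For each orders row a, compute AVG(amount) over rows sharing a.customer_id.
Keep row a if a.amount <= that per-group AVG.
  customer_id=1: AVG(amount) = 77.5
  customer_id=2: AVG(amount) = 295.0
  customer_id=4: AVG(amount) = 145.0
  customer_id=5: AVG(amount) = 250.0
  customer_id=7: AVG(amount) = 171.0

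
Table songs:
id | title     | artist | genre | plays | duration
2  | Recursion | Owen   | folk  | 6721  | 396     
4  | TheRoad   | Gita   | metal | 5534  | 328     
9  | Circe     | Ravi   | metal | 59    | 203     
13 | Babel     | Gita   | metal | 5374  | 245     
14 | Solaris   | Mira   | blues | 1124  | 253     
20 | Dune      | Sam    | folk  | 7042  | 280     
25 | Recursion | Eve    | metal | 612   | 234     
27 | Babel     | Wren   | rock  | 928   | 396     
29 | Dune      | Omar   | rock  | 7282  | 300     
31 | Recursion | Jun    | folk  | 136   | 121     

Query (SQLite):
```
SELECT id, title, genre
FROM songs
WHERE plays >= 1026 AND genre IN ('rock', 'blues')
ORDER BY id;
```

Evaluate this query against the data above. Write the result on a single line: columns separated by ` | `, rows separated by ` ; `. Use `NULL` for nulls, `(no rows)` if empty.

plays >= 1026: ids {2, 4, 13, 14, 20, 29}
genre IN ('rock', 'blues'): ids {14, 27, 29}
Combine with AND.

14 | Solaris | blues ; 29 | Dune | rock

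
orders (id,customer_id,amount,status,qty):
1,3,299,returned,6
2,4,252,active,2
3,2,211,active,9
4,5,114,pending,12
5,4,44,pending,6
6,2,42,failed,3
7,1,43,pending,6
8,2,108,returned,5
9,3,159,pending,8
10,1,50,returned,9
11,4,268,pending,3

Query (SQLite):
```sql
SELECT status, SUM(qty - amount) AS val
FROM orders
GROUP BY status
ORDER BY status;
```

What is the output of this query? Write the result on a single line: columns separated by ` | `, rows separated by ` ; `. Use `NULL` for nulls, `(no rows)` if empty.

For each row compute qty - amount.
Group by status; take SUM of the expression per group.
  active: ids {2, 3} → SUM(qty - amount)=-452
  failed: ids {6} → SUM(qty - amount)=-39
  pending: ids {4, 5, 7, 9, 11} → SUM(qty - amount)=-593
  returned: ids {1, 8, 10} → SUM(qty - amount)=-437

active | -452 ; failed | -39 ; pending | -593 ; returned | -437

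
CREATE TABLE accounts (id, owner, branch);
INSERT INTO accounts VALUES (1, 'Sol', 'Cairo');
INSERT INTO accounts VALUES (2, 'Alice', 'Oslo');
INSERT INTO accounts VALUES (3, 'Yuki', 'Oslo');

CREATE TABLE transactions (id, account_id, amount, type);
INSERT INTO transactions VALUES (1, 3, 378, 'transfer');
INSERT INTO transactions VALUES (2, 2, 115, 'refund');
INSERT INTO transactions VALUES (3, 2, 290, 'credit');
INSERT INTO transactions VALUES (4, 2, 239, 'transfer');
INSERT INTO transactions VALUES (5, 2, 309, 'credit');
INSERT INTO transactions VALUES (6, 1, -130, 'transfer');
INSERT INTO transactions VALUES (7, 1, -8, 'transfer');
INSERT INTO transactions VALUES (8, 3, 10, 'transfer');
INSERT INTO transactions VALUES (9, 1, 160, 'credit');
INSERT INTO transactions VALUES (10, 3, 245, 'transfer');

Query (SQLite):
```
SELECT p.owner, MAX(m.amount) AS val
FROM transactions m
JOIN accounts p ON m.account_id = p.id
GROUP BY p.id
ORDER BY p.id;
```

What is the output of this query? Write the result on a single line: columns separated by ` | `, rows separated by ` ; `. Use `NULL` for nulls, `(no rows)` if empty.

Join each transactions row to its accounts via account_id.
Group joined rows by accounts.id; compute MAX(m.amount) per group.
  1: ids {6, 7, 9} → MAX(m.amount)=160
  2: ids {2, 3, 4, 5} → MAX(m.amount)=309
  3: ids {1, 8, 10} → MAX(m.amount)=378

Sol | 160 ; Alice | 309 ; Yuki | 378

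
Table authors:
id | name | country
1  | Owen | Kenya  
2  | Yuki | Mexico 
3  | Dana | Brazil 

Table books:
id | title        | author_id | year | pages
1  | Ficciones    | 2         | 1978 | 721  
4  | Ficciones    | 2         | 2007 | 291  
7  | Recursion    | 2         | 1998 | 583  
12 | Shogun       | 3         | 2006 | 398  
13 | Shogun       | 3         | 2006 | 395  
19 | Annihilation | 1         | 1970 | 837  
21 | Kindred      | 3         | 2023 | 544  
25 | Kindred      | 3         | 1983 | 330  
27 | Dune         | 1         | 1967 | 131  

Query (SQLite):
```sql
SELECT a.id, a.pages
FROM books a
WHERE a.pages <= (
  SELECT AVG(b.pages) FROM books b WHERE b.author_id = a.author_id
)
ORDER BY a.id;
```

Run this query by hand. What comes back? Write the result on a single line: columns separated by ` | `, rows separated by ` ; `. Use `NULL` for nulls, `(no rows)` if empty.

For each books row a, compute AVG(pages) over rows sharing a.author_id.
Keep row a if a.pages <= that per-group AVG.
  author_id=1: AVG(pages) = 484.0
  author_id=2: AVG(pages) = 531.666667
  author_id=3: AVG(pages) = 416.75

4 | 291 ; 12 | 398 ; 13 | 395 ; 25 | 330 ; 27 | 131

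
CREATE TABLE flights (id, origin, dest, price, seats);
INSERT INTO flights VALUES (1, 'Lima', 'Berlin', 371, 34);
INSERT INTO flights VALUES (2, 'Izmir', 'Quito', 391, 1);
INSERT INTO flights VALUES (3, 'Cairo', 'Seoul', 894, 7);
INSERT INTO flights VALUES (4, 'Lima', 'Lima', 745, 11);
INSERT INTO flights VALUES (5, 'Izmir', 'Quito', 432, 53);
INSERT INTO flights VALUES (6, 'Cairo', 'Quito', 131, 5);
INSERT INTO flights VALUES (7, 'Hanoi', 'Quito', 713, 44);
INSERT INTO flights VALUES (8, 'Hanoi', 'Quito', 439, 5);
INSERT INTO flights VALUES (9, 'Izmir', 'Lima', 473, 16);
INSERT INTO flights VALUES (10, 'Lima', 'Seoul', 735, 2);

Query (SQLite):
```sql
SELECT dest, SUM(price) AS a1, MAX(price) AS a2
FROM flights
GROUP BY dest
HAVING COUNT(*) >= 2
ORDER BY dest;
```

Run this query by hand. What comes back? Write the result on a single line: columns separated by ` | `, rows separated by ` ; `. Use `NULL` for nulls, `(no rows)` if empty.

Lima | 1218 | 745 ; Quito | 2106 | 713 ; Seoul | 1629 | 894

Group flights by dest.
Per group compute: SUM(price), MAX(price).
HAVING: drop groups with fewer than 2 rows.
  Berlin: ids {1} → SUM(price)=371, MAX(price)=371
  Lima: ids {4, 9} → SUM(price)=1218, MAX(price)=745
  Quito: ids {2, 5, 6, 7, 8} → SUM(price)=2106, MAX(price)=713
  Seoul: ids {3, 10} → SUM(price)=1629, MAX(price)=894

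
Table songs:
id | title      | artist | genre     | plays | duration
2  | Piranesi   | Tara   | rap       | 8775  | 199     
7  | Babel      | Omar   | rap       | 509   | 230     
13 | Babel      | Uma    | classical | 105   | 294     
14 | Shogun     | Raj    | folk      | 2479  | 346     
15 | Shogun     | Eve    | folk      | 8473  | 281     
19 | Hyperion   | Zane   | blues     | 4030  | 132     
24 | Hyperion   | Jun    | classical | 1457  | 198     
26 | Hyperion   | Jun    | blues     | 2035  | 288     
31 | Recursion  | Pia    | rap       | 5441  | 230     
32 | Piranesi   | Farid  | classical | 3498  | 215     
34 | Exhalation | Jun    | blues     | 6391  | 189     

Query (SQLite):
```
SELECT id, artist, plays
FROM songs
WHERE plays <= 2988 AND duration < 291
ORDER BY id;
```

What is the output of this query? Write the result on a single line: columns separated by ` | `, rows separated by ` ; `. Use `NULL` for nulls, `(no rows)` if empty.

plays <= 2988: ids {7, 13, 14, 24, 26}
duration < 291: ids {2, 7, 15, 19, 24, 26, 31, 32, 34}
Combine with AND.

7 | Omar | 509 ; 24 | Jun | 1457 ; 26 | Jun | 2035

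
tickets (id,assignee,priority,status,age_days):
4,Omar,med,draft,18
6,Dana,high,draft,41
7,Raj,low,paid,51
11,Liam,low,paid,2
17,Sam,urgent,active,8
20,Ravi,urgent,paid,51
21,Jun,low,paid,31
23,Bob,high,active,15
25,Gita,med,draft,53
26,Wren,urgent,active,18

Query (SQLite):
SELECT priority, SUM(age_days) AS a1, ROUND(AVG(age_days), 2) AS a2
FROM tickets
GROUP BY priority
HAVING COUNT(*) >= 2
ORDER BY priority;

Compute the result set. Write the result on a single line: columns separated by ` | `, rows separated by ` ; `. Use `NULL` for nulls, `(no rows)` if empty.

Group tickets by priority.
Per group compute: SUM(age_days), ROUND(AVG(age_days), 2).
HAVING: drop groups with fewer than 2 rows.
  high: ids {6, 23} → SUM(age_days)=56, ROUND(AVG(age_days), 2)=28
  low: ids {7, 11, 21} → SUM(age_days)=84, ROUND(AVG(age_days), 2)=28
  med: ids {4, 25} → SUM(age_days)=71, ROUND(AVG(age_days), 2)=35.5
  urgent: ids {17, 20, 26} → SUM(age_days)=77, ROUND(AVG(age_days), 2)=25.67

high | 56 | 28 ; low | 84 | 28 ; med | 71 | 35.5 ; urgent | 77 | 25.67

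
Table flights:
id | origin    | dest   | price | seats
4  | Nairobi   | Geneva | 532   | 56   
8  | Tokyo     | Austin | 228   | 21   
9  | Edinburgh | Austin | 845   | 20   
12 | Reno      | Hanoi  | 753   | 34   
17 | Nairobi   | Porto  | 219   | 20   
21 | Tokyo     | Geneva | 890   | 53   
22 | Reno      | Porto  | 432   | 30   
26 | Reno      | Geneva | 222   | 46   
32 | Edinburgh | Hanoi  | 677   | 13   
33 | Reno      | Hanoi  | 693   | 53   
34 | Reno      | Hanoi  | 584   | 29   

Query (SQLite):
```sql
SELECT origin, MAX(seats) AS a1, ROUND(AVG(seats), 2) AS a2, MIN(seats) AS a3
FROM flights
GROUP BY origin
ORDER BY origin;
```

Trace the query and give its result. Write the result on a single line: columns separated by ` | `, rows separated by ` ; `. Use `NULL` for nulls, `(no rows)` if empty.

Edinburgh | 20 | 16.5 | 13 ; Nairobi | 56 | 38 | 20 ; Reno | 53 | 38.4 | 29 ; Tokyo | 53 | 37 | 21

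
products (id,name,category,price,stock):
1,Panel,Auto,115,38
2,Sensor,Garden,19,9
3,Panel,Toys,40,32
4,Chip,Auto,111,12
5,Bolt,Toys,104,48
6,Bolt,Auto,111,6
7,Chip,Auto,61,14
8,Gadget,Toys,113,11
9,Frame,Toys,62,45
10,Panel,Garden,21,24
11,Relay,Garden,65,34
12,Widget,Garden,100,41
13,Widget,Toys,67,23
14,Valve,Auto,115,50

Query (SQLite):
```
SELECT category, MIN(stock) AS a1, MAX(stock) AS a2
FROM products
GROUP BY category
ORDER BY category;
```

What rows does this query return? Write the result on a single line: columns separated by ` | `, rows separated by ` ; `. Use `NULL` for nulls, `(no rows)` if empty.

Auto | 6 | 50 ; Garden | 9 | 41 ; Toys | 11 | 48

Group products by category.
Per group compute: MIN(stock), MAX(stock).
  Auto: ids {1, 4, 6, 7, 14} → MIN(stock)=6, MAX(stock)=50
  Garden: ids {2, 10, 11, 12} → MIN(stock)=9, MAX(stock)=41
  Toys: ids {3, 5, 8, 9, 13} → MIN(stock)=11, MAX(stock)=48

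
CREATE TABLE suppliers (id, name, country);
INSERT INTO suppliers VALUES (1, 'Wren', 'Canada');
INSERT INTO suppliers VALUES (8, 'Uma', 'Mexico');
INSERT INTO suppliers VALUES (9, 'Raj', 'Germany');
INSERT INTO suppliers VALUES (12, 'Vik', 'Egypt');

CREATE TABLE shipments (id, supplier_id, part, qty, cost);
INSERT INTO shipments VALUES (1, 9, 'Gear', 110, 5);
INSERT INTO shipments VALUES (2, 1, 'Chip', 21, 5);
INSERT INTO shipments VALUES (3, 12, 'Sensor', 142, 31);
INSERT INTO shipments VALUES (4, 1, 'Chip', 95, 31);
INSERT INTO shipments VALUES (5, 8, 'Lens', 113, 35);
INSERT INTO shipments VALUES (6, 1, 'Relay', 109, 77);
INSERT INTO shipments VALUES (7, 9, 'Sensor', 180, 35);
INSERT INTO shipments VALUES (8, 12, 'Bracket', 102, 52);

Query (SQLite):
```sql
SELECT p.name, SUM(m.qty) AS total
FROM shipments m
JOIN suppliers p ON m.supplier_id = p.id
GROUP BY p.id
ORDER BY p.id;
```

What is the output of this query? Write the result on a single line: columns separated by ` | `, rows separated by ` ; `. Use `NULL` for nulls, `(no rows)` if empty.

Join each shipments row to its suppliers via supplier_id.
Group joined rows by suppliers.id; compute SUM(m.qty) per group.
  1: ids {2, 4, 6} → SUM(m.qty)=225
  8: ids {5} → SUM(m.qty)=113
  9: ids {1, 7} → SUM(m.qty)=290
  12: ids {3, 8} → SUM(m.qty)=244

Wren | 225 ; Uma | 113 ; Raj | 290 ; Vik | 244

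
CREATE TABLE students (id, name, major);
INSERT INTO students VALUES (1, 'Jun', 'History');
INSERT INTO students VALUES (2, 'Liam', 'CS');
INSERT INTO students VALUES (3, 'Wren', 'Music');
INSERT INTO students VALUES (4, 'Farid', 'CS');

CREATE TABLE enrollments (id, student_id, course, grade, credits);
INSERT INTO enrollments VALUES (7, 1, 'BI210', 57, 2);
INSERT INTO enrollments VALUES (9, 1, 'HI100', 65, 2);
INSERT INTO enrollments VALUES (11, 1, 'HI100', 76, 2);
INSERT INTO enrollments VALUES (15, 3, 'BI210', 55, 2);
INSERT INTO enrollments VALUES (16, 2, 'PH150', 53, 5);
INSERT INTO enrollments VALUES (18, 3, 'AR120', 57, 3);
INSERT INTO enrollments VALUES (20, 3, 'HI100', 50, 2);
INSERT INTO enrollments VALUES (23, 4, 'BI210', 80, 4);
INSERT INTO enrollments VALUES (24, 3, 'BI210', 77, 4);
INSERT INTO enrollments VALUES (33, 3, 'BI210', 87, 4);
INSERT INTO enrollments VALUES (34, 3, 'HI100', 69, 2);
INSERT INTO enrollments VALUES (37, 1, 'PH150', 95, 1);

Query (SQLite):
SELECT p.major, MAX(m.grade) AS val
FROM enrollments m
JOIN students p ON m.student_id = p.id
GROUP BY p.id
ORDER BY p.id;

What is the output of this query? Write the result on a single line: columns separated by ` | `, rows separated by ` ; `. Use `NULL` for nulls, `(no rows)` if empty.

History | 95 ; CS | 53 ; Music | 87 ; CS | 80

Join each enrollments row to its students via student_id.
Group joined rows by students.id; compute MAX(m.grade) per group.
  1: ids {7, 9, 11, 37} → MAX(m.grade)=95
  2: ids {16} → MAX(m.grade)=53
  3: ids {15, 18, 20, 24, 33, 34} → MAX(m.grade)=87
  4: ids {23} → MAX(m.grade)=80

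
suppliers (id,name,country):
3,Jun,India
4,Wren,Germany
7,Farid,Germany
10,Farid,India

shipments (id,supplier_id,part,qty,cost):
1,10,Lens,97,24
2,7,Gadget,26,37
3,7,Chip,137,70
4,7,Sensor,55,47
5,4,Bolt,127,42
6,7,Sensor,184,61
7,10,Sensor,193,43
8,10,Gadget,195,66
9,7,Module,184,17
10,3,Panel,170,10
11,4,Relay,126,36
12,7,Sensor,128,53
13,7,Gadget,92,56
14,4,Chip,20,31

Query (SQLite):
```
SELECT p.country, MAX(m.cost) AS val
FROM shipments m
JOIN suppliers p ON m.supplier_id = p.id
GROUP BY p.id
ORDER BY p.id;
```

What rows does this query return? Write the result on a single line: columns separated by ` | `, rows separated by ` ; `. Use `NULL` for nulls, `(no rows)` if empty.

Join each shipments row to its suppliers via supplier_id.
Group joined rows by suppliers.id; compute MAX(m.cost) per group.
  3: ids {10} → MAX(m.cost)=10
  4: ids {5, 11, 14} → MAX(m.cost)=42
  7: ids {2, 3, 4, 6, 9, 12, 13} → MAX(m.cost)=70
  10: ids {1, 7, 8} → MAX(m.cost)=66

India | 10 ; Germany | 42 ; Germany | 70 ; India | 66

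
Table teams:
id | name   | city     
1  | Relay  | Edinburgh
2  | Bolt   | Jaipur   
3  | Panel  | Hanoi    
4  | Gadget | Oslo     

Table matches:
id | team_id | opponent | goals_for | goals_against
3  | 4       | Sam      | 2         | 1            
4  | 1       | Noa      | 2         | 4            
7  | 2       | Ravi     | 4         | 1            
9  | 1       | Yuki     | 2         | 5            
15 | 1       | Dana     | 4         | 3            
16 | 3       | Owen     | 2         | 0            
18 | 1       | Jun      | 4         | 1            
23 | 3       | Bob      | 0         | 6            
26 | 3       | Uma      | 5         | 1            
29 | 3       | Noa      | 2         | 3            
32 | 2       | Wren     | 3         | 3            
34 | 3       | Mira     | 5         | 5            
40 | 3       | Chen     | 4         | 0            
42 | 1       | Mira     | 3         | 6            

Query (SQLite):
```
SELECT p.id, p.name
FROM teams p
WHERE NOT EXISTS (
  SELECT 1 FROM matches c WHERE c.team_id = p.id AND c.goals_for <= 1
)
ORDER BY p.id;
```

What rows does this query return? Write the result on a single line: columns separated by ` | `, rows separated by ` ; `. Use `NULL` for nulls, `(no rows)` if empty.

For each teams row, check whether any matches with matching team_id has goals_for <= 1.
Keep rows where that is false.

1 | Relay ; 2 | Bolt ; 4 | Gadget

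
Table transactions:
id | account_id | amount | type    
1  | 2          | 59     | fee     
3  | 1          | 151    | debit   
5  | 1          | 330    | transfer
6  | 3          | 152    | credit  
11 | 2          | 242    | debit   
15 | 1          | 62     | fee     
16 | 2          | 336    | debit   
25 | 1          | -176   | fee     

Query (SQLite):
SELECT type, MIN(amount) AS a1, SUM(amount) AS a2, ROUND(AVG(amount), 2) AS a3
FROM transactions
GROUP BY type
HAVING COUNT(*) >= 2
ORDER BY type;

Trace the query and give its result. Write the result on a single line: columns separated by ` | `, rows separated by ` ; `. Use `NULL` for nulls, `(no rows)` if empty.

debit | 151 | 729 | 243 ; fee | -176 | -55 | -18.33

Group transactions by type.
Per group compute: MIN(amount), SUM(amount), ROUND(AVG(amount), 2).
HAVING: drop groups with fewer than 2 rows.
  credit: ids {6} → MIN(amount)=152, SUM(amount)=152, ROUND(AVG(amount), 2)=152
  debit: ids {3, 11, 16} → MIN(amount)=151, SUM(amount)=729, ROUND(AVG(amount), 2)=243
  fee: ids {1, 15, 25} → MIN(amount)=-176, SUM(amount)=-55, ROUND(AVG(amount), 2)=-18.33
  transfer: ids {5} → MIN(amount)=330, SUM(amount)=330, ROUND(AVG(amount), 2)=330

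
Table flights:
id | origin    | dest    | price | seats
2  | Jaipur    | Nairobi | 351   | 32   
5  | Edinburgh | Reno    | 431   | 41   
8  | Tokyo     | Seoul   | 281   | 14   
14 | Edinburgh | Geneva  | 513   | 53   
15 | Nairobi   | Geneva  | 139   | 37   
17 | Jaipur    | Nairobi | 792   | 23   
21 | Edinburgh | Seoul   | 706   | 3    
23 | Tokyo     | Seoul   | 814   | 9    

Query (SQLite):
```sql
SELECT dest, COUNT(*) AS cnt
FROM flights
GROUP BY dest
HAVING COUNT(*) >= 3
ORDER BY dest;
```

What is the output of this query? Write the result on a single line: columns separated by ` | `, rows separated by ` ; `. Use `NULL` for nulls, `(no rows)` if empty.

Seoul | 3

Partition flights by dest; compute COUNT(*) within each group.
HAVING: keep groups with count ≥ 3.
  Geneva: ids {14, 15} → COUNT(*)=2
  Nairobi: ids {2, 17} → COUNT(*)=2
  Reno: ids {5} → COUNT(*)=1
  Seoul: ids {8, 21, 23} → COUNT(*)=3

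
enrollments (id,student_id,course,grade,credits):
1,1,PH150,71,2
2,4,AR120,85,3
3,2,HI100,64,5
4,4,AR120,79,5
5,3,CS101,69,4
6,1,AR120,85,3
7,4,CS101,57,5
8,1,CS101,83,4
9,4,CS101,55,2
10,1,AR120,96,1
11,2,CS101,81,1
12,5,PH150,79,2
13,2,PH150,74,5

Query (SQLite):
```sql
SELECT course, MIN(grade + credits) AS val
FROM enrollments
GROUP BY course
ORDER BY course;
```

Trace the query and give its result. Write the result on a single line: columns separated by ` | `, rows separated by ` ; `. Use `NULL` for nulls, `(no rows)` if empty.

For each row compute grade + credits.
Group by course; take MIN of the expression per group.
  AR120: ids {2, 4, 6, 10} → MIN(grade + credits)=84
  CS101: ids {5, 7, 8, 9, 11} → MIN(grade + credits)=57
  HI100: ids {3} → MIN(grade + credits)=69
  PH150: ids {1, 12, 13} → MIN(grade + credits)=73

AR120 | 84 ; CS101 | 57 ; HI100 | 69 ; PH150 | 73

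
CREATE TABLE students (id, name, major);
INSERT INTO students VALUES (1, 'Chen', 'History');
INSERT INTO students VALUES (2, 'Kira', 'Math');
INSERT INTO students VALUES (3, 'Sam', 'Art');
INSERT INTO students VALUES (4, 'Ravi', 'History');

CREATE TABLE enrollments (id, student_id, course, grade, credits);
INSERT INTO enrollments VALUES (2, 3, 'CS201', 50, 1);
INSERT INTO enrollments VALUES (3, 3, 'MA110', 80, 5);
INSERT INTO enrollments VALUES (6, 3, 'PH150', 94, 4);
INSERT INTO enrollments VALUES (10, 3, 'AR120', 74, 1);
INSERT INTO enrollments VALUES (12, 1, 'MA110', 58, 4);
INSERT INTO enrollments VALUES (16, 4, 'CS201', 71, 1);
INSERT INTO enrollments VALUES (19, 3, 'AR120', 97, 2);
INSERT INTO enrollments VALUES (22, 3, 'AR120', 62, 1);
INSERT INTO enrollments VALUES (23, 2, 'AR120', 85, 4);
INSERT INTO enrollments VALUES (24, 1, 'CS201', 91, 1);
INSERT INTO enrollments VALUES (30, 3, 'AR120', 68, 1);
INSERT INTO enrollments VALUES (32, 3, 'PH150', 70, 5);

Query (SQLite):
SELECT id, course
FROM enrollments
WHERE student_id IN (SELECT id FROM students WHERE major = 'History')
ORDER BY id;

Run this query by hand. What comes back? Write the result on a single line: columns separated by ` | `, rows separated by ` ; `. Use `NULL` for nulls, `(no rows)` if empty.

Inner query: students.id where major = 'History'.
Outer: keep enrollments rows whose student_id is in that set.
Inner query → {1, 4}

12 | MA110 ; 16 | CS201 ; 24 | CS201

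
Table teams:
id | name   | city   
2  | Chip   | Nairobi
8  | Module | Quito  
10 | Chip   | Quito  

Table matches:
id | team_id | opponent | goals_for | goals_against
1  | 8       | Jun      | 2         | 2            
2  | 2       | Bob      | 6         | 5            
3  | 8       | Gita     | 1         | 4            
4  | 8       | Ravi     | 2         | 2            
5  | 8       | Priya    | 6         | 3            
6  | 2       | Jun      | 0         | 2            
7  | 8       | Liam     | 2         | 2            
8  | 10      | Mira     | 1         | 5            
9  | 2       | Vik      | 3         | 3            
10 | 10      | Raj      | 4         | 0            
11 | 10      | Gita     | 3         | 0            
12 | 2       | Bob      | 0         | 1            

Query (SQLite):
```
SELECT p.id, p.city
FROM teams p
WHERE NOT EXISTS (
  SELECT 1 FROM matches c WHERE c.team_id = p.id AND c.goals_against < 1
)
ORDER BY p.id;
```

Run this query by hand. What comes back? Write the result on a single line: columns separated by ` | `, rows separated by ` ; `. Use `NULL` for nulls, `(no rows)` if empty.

2 | Nairobi ; 8 | Quito

For each teams row, check whether any matches with matching team_id has goals_against < 1.
Keep rows where that is false.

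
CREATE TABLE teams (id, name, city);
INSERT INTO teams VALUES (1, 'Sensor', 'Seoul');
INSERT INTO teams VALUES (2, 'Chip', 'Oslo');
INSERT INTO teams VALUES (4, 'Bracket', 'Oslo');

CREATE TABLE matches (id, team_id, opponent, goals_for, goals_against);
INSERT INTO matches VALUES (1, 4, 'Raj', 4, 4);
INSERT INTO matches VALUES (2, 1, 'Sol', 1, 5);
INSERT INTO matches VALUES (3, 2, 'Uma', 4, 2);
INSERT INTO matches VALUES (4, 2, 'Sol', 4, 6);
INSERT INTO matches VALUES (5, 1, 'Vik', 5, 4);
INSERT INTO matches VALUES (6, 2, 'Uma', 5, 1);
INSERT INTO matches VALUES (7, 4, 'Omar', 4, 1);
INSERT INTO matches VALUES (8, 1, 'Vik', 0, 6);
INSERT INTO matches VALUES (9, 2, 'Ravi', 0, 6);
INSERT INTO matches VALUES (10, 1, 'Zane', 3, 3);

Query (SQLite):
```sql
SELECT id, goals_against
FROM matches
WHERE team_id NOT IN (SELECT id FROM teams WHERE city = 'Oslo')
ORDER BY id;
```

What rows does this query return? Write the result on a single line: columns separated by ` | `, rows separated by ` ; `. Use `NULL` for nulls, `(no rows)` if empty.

Inner query: teams.id where city = 'Oslo'.
Outer: keep matches rows whose team_id is not in that set.
Inner query → {2, 4}

2 | 5 ; 5 | 4 ; 8 | 6 ; 10 | 3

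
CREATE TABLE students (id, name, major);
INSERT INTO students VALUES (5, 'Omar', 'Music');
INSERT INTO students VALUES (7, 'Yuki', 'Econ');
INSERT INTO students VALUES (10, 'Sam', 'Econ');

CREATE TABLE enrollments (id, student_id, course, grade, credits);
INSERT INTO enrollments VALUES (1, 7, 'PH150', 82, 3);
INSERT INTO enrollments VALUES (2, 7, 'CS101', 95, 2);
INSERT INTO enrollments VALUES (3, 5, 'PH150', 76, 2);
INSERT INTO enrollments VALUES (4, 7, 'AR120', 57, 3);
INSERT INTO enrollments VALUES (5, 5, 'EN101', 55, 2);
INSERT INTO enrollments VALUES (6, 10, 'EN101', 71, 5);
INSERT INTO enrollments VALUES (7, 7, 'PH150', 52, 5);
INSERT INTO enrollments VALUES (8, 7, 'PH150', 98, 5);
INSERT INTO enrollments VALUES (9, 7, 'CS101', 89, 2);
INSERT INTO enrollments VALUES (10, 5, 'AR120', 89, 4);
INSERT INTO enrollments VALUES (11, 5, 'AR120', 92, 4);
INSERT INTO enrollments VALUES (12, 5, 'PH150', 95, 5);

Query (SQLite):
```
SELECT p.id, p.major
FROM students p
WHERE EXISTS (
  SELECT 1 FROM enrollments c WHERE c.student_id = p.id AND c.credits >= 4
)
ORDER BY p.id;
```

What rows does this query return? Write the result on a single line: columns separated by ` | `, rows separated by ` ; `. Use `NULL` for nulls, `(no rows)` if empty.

For each students row, check whether any enrollments with matching student_id has credits >= 4.
Keep rows where that is true.

5 | Music ; 7 | Econ ; 10 | Econ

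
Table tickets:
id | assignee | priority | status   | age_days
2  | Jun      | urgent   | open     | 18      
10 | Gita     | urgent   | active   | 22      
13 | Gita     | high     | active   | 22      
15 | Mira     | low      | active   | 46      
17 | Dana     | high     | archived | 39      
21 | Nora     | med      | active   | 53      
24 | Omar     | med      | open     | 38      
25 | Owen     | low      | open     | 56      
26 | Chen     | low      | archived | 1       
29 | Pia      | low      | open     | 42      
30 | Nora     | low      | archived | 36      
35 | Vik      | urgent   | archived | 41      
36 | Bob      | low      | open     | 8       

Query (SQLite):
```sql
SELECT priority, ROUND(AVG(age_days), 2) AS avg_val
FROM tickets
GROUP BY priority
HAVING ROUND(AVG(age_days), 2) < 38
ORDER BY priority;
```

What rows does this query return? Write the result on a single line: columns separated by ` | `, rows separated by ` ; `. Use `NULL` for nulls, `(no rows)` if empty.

high | 30.5 ; low | 31.5 ; urgent | 27

Partition tickets by priority; compute ROUND(AVG(age_days), 2) within each group.
HAVING: keep groups where ROUND(AVG(age_days), 2) < 38.
  high: ids {13, 17} → ROUND(AVG(age_days), 2)=30.5
  low: ids {15, 25, 26, 29, 30, 36} → ROUND(AVG(age_days), 2)=31.5
  med: ids {21, 24} → ROUND(AVG(age_days), 2)=45.5
  urgent: ids {2, 10, 35} → ROUND(AVG(age_days), 2)=27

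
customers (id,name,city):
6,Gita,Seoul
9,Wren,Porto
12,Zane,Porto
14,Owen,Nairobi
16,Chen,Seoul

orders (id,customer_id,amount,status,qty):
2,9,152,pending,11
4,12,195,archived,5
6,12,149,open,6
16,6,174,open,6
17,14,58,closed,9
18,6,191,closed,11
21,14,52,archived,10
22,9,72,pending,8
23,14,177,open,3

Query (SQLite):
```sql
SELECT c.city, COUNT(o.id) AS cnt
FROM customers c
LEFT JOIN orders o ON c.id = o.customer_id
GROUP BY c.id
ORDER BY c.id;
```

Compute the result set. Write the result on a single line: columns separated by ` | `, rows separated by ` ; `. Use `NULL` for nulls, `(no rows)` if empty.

Seoul | 2 ; Porto | 2 ; Porto | 2 ; Nairobi | 3 ; Seoul | 0

LEFT JOIN keeps every customers row; unmatched ones get NULL for orders columns.
Group by customers.id and compute COUNT(o.id). COUNT(col) of an all-NULL group is 0.
  6: ids {16, 18} → COUNT(o.id)=2
  9: ids {2, 22} → COUNT(o.id)=2
  12: ids {4, 6} → COUNT(o.id)=2
  14: ids {17, 21, 23} → COUNT(o.id)=3
  16: ids {—} → COUNT(o.id)=0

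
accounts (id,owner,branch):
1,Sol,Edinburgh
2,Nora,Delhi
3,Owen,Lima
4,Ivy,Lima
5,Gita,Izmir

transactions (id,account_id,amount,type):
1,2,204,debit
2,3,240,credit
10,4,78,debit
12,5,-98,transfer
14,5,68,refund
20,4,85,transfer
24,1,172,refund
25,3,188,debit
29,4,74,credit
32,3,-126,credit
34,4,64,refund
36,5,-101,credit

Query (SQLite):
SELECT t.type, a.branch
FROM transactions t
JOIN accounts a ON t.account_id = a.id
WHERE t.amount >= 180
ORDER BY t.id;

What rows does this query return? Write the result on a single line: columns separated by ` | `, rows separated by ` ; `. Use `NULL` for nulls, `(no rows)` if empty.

debit | Delhi ; credit | Lima ; debit | Lima

Each transactions row matches the accounts row where account_id = accounts.id.
Then keep rows with t.amount >= 180.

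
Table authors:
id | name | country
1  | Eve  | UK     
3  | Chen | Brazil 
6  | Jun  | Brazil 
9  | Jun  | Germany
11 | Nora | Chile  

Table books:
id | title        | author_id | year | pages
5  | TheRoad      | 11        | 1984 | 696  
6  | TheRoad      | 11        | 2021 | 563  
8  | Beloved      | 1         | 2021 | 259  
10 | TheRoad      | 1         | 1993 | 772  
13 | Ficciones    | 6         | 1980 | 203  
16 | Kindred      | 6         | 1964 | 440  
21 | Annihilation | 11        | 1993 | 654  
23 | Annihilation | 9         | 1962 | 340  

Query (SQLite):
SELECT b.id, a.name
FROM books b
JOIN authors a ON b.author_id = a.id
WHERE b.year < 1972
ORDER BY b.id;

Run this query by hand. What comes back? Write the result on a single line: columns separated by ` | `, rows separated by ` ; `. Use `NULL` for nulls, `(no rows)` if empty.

Each books row matches the authors row where author_id = authors.id.
Then keep rows with b.year < 1972.

16 | Jun ; 23 | Jun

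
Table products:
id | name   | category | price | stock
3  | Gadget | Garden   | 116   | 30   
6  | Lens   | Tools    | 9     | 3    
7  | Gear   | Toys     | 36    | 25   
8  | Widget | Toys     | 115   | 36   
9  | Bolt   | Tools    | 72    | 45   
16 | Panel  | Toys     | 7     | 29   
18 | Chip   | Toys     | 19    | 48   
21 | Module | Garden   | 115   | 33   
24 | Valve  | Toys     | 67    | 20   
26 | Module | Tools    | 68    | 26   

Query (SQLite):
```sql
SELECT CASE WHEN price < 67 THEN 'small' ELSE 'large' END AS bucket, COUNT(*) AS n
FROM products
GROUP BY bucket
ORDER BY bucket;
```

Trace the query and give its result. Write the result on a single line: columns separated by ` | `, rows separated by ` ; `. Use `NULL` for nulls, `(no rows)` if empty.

Bucket rows by price < 67 → 'small' else 'large'; count each bucket.

large | 6 ; small | 4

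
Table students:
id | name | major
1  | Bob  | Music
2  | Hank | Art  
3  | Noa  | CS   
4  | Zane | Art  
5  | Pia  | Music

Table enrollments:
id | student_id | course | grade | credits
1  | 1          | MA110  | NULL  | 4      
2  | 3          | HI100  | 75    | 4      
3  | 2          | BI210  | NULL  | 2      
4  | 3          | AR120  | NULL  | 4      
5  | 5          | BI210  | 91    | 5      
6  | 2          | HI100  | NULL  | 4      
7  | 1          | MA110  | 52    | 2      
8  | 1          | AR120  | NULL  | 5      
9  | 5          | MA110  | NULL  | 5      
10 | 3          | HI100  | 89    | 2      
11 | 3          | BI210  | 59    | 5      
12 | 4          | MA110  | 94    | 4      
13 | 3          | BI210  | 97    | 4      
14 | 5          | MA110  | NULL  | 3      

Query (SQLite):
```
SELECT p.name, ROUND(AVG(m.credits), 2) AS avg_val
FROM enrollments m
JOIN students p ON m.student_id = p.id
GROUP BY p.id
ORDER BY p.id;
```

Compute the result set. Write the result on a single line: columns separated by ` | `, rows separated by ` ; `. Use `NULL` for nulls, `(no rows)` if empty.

Join each enrollments row to its students via student_id.
Group joined rows by students.id; compute ROUND(AVG(m.credits), 2) per group.
  1: ids {1, 7, 8} → ROUND(AVG(m.credits), 2)=3.67
  2: ids {3, 6} → ROUND(AVG(m.credits), 2)=3
  3: ids {2, 4, 10, 11, 13} → ROUND(AVG(m.credits), 2)=3.8
  4: ids {12} → ROUND(AVG(m.credits), 2)=4
  5: ids {5, 9, 14} → ROUND(AVG(m.credits), 2)=4.33

Bob | 3.67 ; Hank | 3 ; Noa | 3.8 ; Zane | 4 ; Pia | 4.33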